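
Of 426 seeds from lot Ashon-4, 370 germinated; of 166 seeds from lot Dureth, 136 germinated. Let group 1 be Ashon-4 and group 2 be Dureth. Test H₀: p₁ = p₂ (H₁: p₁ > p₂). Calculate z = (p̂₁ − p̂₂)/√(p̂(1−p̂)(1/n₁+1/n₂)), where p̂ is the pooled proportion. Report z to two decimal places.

z = 1.53

p̂₁ = 370/426 ≈ 0.8685, p̂₂ = 136/166 ≈ 0.8193.
Pooled p̂ = (370+136)/(426+166) = 506/592 = 0.8547.
SE = √(p̂(1−p̂)(1/n₁+1/n₂)) = √(0.8547·0.1453·0.00837151) = √(0.00103946) = 0.0322.
z = (0.8685 − 0.8193)/0.0322 = 0.0492/0.0322 = 1.53.
p-value = P(Z > 1.528) ≈ 0.0632.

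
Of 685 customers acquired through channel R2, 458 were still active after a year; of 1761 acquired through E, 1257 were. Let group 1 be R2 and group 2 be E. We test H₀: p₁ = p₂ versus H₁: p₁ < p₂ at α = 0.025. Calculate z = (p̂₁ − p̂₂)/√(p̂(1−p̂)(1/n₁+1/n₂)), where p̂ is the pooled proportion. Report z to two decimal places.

p̂₁ = 458/685 = 0.6686, p̂₂ = 1257/1761 = 0.7138.
Pooled p̂ = (458+1257)/(685+1761) = 1715/2446 = 0.7011.
SE = √(0.209541 × 0.00202771) = 0.0206.
z = (0.6686 − 0.7138)/0.0206 = -0.0452/0.0206 = -2.19.
p-value = P(Z < -2.192) ≈ 0.0142. With α = 0.025, reject H₀.

z = -2.19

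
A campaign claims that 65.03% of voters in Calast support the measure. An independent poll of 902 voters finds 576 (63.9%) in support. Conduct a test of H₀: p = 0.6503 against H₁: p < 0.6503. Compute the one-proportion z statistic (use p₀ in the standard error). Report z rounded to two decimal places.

p̂ = 576/902 = 0.6386.
Under H₀, SE = √(0.6503·0.3497/902) = √(0.000252117) = 0.0159.
z = (0.6386 − 0.6503)/0.0159 = -0.0117/0.0159 = -0.74.

z = -0.74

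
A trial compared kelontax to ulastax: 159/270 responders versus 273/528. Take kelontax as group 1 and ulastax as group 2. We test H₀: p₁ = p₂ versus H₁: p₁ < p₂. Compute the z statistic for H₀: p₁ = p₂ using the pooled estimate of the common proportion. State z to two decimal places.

p̂₁ = 159/270 ≈ 0.5889, p̂₂ = 273/528 ≈ 0.5170.
Pooled p̂ = (159+273)/(270+528) = 432/798 = 0.5414.
SE = √(p̂(1−p̂)(1/n₁+1/n₂)) = √(0.5414·0.4586·0.00559764) = √(0.00138984) = 0.0373.
z = (0.5889 − 0.5170)/0.0373 = 0.0719/0.0373 = 1.93.

z = 1.93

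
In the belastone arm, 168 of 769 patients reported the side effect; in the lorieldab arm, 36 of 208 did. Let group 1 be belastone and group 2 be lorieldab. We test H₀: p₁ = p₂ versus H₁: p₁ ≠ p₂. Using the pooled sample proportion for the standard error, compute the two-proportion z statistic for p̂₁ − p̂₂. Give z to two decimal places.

p̂₁ = 168/769 = 0.2185, p̂₂ = 36/208 = 0.1731.
Pooled p̂ = (168+36)/(769+208) = 204/977 = 0.2088.
SE = √(0.165204 × 0.00610808) = 0.0318.
z = (0.2185 − 0.1731)/0.0318 = 0.0454/0.0318 = 1.43.
p-value = 2·P(Z > 1.429) ≈ 0.1530.

z = 1.43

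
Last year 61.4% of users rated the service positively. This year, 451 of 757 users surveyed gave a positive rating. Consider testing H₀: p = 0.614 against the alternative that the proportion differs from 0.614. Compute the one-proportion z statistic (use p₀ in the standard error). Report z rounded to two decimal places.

z = -1.03

p̂ = 451/757 ≈ 0.5958.
SE = √(p₀(1−p₀)/n) = √(0.237/757) = 0.0177.
z = (0.5958 − 0.614)/0.0177 = -0.0182/0.0177 = -1.03.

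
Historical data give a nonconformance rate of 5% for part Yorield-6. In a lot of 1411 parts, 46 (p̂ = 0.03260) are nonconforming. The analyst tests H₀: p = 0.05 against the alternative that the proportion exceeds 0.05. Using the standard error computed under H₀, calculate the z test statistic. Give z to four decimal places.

p̂ = 46/1411 = 0.032601.
Standard error under H₀: √(0.05×0.95/1411) = 0.005802.
z = (0.032601 − 0.05)/0.005802 = -0.017399/0.005802 = -2.9988.
p-value = P(Z > -2.999) ≈ 0.9986.

z = -2.9988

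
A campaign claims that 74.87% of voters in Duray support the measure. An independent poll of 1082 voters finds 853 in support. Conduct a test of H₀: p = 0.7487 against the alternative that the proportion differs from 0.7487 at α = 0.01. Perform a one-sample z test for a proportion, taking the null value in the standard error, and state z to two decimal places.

z = 3.01

p̂ = 853/1082 ≈ 0.7884.
Under H₀, SE = √(0.7487·0.2513/1082) = √(0.000173889) = 0.0132.
z = (0.7884 − 0.7487)/0.0132 = 0.0397/0.0132 = 3.01.
p-value = 2·P(Z > 3.007) ≈ 0.0026, so at α = 0.01 we reject H₀.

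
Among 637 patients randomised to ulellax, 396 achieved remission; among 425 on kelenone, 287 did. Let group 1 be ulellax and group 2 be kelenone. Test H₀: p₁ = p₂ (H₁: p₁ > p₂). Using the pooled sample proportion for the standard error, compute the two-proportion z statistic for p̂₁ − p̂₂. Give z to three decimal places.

p̂₁ = 396/637 = 0.62166, p̂₂ = 287/425 = 0.67529.
Pooled p̂ = (396+287)/(637+425) = 683/1062 = 0.64313.
SE = √(p̂(1−p̂)(1/n₁+1/n₂)) = √(0.64313·0.35687·0.0039228) = √(0.000900341) = 0.03001.
z = (0.62166 − 0.67529)/0.03001 = -0.05363/0.03001 = -1.787.

z = -1.787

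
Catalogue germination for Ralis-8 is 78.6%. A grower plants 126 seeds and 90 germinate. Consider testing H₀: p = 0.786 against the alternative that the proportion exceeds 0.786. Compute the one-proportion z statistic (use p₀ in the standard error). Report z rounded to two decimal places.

p̂ = 90/126 ≈ 0.7143.
SE = √(p₀(1−p₀)/n) = √(0.1682/126) = 0.0365.
z = (0.7143 − 0.786)/0.0365 = -0.0717/0.0365 = -1.96.
p-value = P(Z > -1.963) ≈ 0.9752.

z = -1.96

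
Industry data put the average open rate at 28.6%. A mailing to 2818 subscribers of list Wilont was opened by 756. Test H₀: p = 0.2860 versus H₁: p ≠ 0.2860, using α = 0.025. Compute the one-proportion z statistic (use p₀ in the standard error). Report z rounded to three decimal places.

z = -2.082

p̂ = 756/2818 = 0.26828.
Under H₀, SE = √(0.286·0.714/2818) = √(7.24642e-05) = 0.00851.
z = (0.26828 − 0.286)/0.00851 = -0.01772/0.00851 = -2.082.
Two-sided p-value ≈ 2·Φ(−2.082) = 0.0373. With α = 0.025, fail to reject H₀.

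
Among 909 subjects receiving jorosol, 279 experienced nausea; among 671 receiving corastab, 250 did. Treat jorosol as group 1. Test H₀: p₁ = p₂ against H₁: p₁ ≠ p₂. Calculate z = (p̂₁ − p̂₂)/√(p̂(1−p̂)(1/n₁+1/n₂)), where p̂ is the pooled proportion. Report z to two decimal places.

p̂₁ = 279/909 = 0.30693, p̂₂ = 250/671 = 0.37258.
Pooled p̂ = (279+250)/(909+671) = 529/1580 = 0.33481.
SE = √(p̂(1−p̂)(1/n₁+1/n₂)) = √(0.33481·0.66519·0.00259042) = √(0.000576919) = 0.02402.
z = (0.30693 − 0.37258)/0.02402 = -0.06565/0.02402 = -2.73.
Two-sided p-value ≈ 2·Φ(−2.733) = 0.0063.

z = -2.73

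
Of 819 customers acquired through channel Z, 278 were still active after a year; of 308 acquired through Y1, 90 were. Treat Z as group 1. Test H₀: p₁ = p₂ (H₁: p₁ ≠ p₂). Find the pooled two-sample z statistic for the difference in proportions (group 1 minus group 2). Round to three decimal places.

z = 1.507

p̂₁ = 278/819 ≈ 0.33944, p̂₂ = 90/308 ≈ 0.29221.
Pooled p̂ = (278+90)/(819+308) = 368/1127 = 0.32653.
SE = √(p̂(1−p̂)(1/n₁+1/n₂)) = √(0.32653·0.67347·0.00446775) = √(0.000982497) = 0.03134.
z = (0.33944 − 0.29221)/0.03134 = 0.04723/0.03134 = 1.507.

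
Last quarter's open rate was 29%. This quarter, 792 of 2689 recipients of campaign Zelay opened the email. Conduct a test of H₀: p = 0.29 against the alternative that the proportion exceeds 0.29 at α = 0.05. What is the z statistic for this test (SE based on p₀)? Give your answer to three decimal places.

p̂ = 792/2689 ≈ 0.29453.
Standard error under H₀: √(0.29×0.71/2689) = 0.00875.
z = (0.29453 − 0.29)/0.00875 = 0.00453/0.00875 = 0.518.
p-value = P(Z > 0.518) ≈ 0.3022, so at α = 0.05 we fail to reject H₀.

z = 0.518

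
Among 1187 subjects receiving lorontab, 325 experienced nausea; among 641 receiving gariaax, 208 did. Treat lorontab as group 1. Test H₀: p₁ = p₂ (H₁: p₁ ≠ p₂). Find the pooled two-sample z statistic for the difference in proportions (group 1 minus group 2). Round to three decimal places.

z = -2.276

p̂₁ = 325/1187 = 0.273799, p̂₂ = 208/641 = 0.324493.
Pooled p̂ = (325+208)/(1187+641) = 533/1828 = 0.291575.
SE = √(0.206559 × 0.00240252) = 0.022277.
z = (0.273799 − 0.324493)/0.022277 = -0.050694/0.022277 = -2.276.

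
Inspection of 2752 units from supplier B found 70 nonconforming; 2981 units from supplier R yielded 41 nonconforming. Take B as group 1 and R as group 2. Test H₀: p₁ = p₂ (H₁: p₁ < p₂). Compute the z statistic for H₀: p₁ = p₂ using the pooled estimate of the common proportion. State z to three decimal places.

z = 3.207

p̂₁ = 70/2752 = 0.025436, p̂₂ = 41/2981 = 0.013754.
Pooled p̂ = (70+41)/(2752+2981) = 111/5733 = 0.019362.
SE = √(p̂(1−p̂)(1/n₁+1/n₂)) = √(0.019362·0.980638·0.00069883) = √(1.32685e-05) = 0.003643.
z = (0.025436 − 0.013754)/0.003643 = 0.011682/0.003643 = 3.207.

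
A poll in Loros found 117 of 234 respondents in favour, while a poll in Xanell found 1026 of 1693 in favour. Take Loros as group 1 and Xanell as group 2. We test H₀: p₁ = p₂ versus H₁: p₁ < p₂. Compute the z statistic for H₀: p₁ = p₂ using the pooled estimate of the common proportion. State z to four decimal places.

p̂₁ = 117/234 ≈ 0.500000, p̂₂ = 1026/1693 ≈ 0.606025.
Pooled p̂ = (117+1026)/(234+1693) = 1143/1927 = 0.593150.
SE = √(0.241323 × 0.00486417) = 0.034261.
z = (0.500000 − 0.606025)/0.034261 = -0.106025/0.034261 = -3.0946.
p-value = P(Z < -3.095) ≈ 0.0010.

z = -3.0946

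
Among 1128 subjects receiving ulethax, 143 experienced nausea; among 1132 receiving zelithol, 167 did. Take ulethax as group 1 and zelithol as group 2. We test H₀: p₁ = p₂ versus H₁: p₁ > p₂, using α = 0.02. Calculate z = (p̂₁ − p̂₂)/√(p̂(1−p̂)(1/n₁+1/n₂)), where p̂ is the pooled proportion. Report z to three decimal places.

p̂₁ = 143/1128 = 0.126773, p̂₂ = 167/1132 = 0.147527.
Pooled p̂ = (143+167)/(1128+1132) = 310/2260 = 0.137168.
SE = √(0.118353 × 0.00176992) = 0.014473.
z = (0.126773 − 0.147527)/0.014473 = -0.020754/0.014473 = -1.434.
p-value = P(Z > -1.434) ≈ 0.9242; since p > α = 0.02, fail to reject H₀.

z = -1.434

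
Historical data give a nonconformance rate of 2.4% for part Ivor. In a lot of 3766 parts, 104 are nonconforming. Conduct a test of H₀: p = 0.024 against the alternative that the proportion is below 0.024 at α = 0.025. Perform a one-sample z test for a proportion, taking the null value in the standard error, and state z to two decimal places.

p̂ = 104/3766 ≈ 0.02762.
Standard error under H₀: √(0.024×0.976/3766) = 0.00249.
z = (0.02762 − 0.024)/0.00249 = 0.00362/0.00249 = 1.45.
p-value = P(Z < 1.450) ≈ 0.9264. With α = 0.025, fail to reject H₀.

z = 1.45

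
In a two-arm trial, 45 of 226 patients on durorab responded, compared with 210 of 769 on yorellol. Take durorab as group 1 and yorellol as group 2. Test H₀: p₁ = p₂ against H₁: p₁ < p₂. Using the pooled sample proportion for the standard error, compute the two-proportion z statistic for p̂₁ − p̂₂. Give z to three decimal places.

z = -2.239

p̂₁ = 45/226 ≈ 0.19912, p̂₂ = 210/769 ≈ 0.27308.
Pooled p̂ = (45+210)/(226+769) = 255/995 = 0.25628.
SE = √(0.190601 × 0.00572517) = 0.03303.
z = (0.19912 − 0.27308)/0.03303 = -0.07396/0.03303 = -2.239.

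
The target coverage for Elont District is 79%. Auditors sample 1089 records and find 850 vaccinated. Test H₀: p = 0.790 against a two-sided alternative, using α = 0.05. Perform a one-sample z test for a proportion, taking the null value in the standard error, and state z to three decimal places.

z = -0.767

p̂ = 850/1089 = 0.78053.
Under H₀, SE = √(0.79·0.21/1089) = √(0.000152342) = 0.01234.
z = (0.78053 − 0.79)/0.01234 = -0.00947/0.01234 = -0.767.
Two-sided p-value ≈ 2·Φ(−0.767) = 0.4431; since p > α = 0.05, fail to reject H₀.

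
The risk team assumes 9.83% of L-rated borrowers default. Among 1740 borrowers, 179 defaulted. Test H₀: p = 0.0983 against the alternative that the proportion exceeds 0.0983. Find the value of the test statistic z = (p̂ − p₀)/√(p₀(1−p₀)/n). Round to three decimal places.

p̂ = 179/1740 ≈ 0.102874.
Under H₀, SE = √(0.0983·0.9017/1740) = √(5.09409e-05) = 0.007137.
z = (0.102874 − 0.0983)/0.007137 = 0.004574/0.007137 = 0.641.

z = 0.641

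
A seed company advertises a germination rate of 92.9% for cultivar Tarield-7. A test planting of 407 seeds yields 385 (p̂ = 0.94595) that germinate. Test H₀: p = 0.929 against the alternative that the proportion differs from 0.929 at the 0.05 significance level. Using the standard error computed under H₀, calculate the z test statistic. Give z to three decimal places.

p̂ = 385/407 = 0.945946.
Under H₀, SE = √(0.929·0.071/407) = √(0.000162061) = 0.012730.
z = (0.945946 − 0.929)/0.012730 = 0.016946/0.012730 = 1.331.
p-value = 2·P(Z > 1.331) ≈ 0.1831; since p > α = 0.05, fail to reject H₀.

z = 1.331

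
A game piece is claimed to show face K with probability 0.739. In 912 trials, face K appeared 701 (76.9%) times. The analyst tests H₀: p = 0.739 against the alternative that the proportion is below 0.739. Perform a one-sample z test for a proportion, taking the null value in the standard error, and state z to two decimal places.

z = 2.04

p̂ = 701/912 ≈ 0.7686.
SE = √(p₀(1−p₀)/n) = √(0.19288/912) = 0.0145.
z = (0.7686 − 0.739)/0.0145 = 0.0296/0.0145 = 2.04.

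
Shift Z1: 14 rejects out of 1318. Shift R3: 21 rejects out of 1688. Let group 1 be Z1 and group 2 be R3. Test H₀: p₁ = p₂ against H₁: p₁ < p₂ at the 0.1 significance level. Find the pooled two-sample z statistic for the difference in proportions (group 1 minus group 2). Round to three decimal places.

z = -0.461

p̂₁ = 14/1318 ≈ 0.010622, p̂₂ = 21/1688 ≈ 0.012441.
Pooled p̂ = (14+21)/(1318+1688) = 35/3006 = 0.011643.
SE = √(0.0115078 × 0.00135114) = 0.003943.
z = (0.010622 − 0.012441)/0.003943 = -0.001819/0.003943 = -0.461.
p-value = P(Z < -0.461) ≈ 0.3223; since p > α = 0.1, fail to reject H₀.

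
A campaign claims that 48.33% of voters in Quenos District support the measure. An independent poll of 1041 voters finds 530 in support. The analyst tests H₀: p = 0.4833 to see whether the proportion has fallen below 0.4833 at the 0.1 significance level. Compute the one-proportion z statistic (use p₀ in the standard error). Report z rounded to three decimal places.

z = 1.667

p̂ = 530/1041 ≈ 0.509126.
Under H₀, SE = √(0.4833·0.5167/1041) = √(0.000239886) = 0.015488.
z = (0.509126 − 0.4833)/0.015488 = 0.025826/0.015488 = 1.667.
p-value = P(Z < 1.667) ≈ 0.9523. With α = 0.1, fail to reject H₀.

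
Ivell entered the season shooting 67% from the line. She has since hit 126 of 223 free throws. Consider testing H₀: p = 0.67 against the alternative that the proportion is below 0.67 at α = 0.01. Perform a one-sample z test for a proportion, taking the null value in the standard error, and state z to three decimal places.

p̂ = 126/223 = 0.56502.
SE = √(p₀(1−p₀)/n) = √(0.2211/223) = 0.03149.
z = (0.56502 − 0.67)/0.03149 = -0.10498/0.03149 = -3.334.
p-value = P(Z < -3.334) ≈ 0.0004; since p < α = 0.01, reject H₀.

z = -3.334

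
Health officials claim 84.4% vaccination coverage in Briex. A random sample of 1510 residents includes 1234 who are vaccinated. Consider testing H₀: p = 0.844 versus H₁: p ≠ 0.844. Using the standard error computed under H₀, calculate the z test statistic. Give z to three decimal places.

z = -2.868

p̂ = 1234/1510 = 0.817219.
Standard error under H₀: √(0.844×0.156/1510) = 0.009338.
z = (0.817219 − 0.844)/0.009338 = -0.026781/0.009338 = -2.868.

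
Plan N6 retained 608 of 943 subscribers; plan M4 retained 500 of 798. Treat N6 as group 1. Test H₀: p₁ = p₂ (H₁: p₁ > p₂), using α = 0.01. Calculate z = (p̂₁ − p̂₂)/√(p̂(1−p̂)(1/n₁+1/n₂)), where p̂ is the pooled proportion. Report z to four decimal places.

z = 0.7859

p̂₁ = 608/943 ≈ 0.6447508, p̂₂ = 500/798 ≈ 0.6265664.
Pooled p̂ = (608+500)/(943+798) = 1108/1741 = 0.6364159.
SE = √(0.231391 × 0.00231358) = 0.0231374.
z = (0.6447508 − 0.6265664)/0.0231374 = 0.0181844/0.0231374 = 0.7859.
p-value = P(Z > 0.786) ≈ 0.2160; since p > α = 0.01, fail to reject H₀.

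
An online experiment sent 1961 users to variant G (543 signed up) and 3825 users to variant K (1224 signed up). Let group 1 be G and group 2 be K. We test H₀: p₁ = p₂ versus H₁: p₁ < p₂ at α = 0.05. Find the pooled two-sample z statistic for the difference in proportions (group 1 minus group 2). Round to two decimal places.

p̂₁ = 543/1961 ≈ 0.2769, p̂₂ = 1224/3825 ≈ 0.3200.
Pooled p̂ = (543+1224)/(1961+3825) = 1767/5786 = 0.3054.
SE = √(0.212128 × 0.000771382) = 0.0128.
z = (0.2769 − 0.3200)/0.0128 = -0.0431/0.0128 = -3.37.
p-value = P(Z < -3.369) ≈ 0.0004. With α = 0.05, reject H₀.

z = -3.37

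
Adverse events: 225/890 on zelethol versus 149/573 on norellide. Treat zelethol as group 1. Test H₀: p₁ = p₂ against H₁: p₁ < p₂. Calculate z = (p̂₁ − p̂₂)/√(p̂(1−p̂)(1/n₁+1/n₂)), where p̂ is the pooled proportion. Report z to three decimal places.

p̂₁ = 225/890 ≈ 0.25281, p̂₂ = 149/573 ≈ 0.26003.
Pooled p̂ = (225+149)/(890+573) = 374/1463 = 0.25564.
SE = √(0.190288 × 0.0028688) = 0.02336.
z = (0.25281 − 0.26003)/0.02336 = -0.00722/0.02336 = -0.309.
p-value = P(Z < -0.309) ≈ 0.3786.

z = -0.309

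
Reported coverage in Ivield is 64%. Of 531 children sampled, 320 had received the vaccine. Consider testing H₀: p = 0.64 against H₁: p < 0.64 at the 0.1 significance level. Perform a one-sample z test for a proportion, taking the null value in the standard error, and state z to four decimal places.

p̂ = 320/531 = 0.602637.
Standard error under H₀: √(0.64×0.36/531) = 0.020830.
z = (0.602637 − 0.64)/0.020830 = -0.037363/0.020830 = -1.7937.
p-value = P(Z < -1.794) ≈ 0.0364; since p < α = 0.1, reject H₀.

z = -1.7937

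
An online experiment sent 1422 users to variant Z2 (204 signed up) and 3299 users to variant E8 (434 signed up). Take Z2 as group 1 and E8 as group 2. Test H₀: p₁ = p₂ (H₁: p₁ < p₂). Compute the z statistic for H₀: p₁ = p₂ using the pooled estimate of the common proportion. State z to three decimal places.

z = 1.098

p̂₁ = 204/1422 ≈ 0.143460, p̂₂ = 434/3299 ≈ 0.131555.
Pooled p̂ = (204+434)/(1422+3299) = 638/4721 = 0.135141.
SE = √(p̂(1−p̂)(1/n₁+1/n₂)) = √(0.135141·0.864859·0.00100636) = √(0.000117621) = 0.010845.
z = (0.143460 − 0.131555)/0.010845 = 0.011905/0.010845 = 1.098.
p-value = P(Z < 1.098) ≈ 0.8638.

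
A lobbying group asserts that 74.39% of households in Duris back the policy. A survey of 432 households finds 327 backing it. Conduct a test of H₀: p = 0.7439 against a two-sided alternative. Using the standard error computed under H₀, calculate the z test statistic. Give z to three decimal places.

p̂ = 327/432 = 0.75694.
Standard error under H₀: √(0.7439×0.2561/432) = 0.02100.
z = (0.75694 − 0.7439)/0.02100 = 0.01304/0.02100 = 0.621.

z = 0.621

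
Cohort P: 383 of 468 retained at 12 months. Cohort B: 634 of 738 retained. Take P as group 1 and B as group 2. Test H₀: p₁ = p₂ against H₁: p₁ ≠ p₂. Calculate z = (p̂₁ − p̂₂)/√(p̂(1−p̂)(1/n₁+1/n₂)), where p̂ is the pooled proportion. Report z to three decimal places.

p̂₁ = 383/468 ≈ 0.81838, p̂₂ = 634/738 ≈ 0.85908.
Pooled p̂ = (383+634)/(468+738) = 1017/1206 = 0.84328.
SE = √(0.132156 × 0.00349177) = 0.02148.
z = (0.81838 − 0.85908)/0.02148 = -0.04070/0.02148 = -1.895.
p-value = 2·P(Z > 1.895) ≈ 0.0581.

z = -1.895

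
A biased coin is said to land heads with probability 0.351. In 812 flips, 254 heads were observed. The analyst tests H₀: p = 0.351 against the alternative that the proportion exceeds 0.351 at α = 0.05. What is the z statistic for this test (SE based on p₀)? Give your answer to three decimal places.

p̂ = 254/812 ≈ 0.31281.
SE = √(p₀(1−p₀)/n) = √(0.2278/812) = 0.01675.
z = (0.31281 − 0.351)/0.01675 = -0.03819/0.01675 = -2.280.
p-value = P(Z > -2.280) ≈ 0.9887. With α = 0.05, fail to reject H₀.

z = -2.280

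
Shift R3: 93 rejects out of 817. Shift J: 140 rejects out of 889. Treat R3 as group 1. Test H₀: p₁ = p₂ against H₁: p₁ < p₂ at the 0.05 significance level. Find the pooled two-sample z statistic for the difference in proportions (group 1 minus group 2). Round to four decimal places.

p̂₁ = 93/817 = 0.113831, p̂₂ = 140/889 = 0.157480.
Pooled p̂ = (93+140)/(817+889) = 233/1706 = 0.136577.
SE = √(p̂(1−p̂)(1/n₁+1/n₂)) = √(0.136577·0.863423·0.00234885) = √(0.000276985) = 0.016643.
z = (0.113831 − 0.157480)/0.016643 = -0.043649/0.016643 = -2.6227.
p-value = P(Z < -2.623) ≈ 0.0044, so at α = 0.05 we reject H₀.

z = -2.6227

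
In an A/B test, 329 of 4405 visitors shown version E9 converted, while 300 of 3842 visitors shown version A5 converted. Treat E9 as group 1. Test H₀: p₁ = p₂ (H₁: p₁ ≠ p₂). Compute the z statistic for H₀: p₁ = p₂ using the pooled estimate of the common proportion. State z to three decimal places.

z = -0.580

p̂₁ = 329/4405 ≈ 0.074688, p̂₂ = 300/3842 ≈ 0.078084.
Pooled p̂ = (329+300)/(4405+3842) = 629/8247 = 0.076270.
SE = √(p̂(1−p̂)(1/n₁+1/n₂)) = √(0.076270·0.923730·0.000487296) = √(3.43315e-05) = 0.005859.
z = (0.074688 − 0.078084)/0.005859 = -0.003396/0.005859 = -0.580.
p-value = 2·P(Z > 0.580) ≈ 0.5621.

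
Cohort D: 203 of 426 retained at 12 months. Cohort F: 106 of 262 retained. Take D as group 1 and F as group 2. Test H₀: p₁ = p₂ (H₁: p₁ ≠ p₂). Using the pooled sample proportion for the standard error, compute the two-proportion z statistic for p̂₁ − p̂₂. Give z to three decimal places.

z = 1.842

p̂₁ = 203/426 ≈ 0.476526, p̂₂ = 106/262 ≈ 0.404580.
Pooled p̂ = (203+106)/(426+262) = 309/688 = 0.449128.
SE = √(p̂(1−p̂)(1/n₁+1/n₂)) = √(0.449128·0.550872·0.00616421) = √(0.0015251) = 0.039053.
z = (0.476526 − 0.404580)/0.039053 = 0.071946/0.039053 = 1.842.
p-value = 2·P(Z > 1.842) ≈ 0.0654.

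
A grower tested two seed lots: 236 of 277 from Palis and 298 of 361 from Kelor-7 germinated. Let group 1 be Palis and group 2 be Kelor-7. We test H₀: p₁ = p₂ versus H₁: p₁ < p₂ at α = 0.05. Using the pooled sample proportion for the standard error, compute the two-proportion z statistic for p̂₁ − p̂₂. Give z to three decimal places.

p̂₁ = 236/277 ≈ 0.851986, p̂₂ = 298/361 ≈ 0.825485.
Pooled p̂ = (236+298)/(277+361) = 534/638 = 0.836991.
SE = √(p̂(1−p̂)(1/n₁+1/n₂)) = √(0.836991·0.163009·0.00638019) = √(0.000870496) = 0.029504.
z = (0.851986 − 0.825485)/0.029504 = 0.026501/0.029504 = 0.898.
p-value = P(Z < 0.898) ≈ 0.8155. With α = 0.05, fail to reject H₀.

z = 0.898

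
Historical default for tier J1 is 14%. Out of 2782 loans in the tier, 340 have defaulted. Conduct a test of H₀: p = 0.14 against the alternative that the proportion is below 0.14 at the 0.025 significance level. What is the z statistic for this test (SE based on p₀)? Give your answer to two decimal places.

z = -2.70

p̂ = 340/2782 = 0.1222.
Standard error under H₀: √(0.14×0.86/2782) = 0.0066.
z = (0.1222 − 0.14)/0.0066 = -0.0178/0.0066 = -2.70.
p-value = P(Z < -2.704) ≈ 0.0034. With α = 0.025, reject H₀.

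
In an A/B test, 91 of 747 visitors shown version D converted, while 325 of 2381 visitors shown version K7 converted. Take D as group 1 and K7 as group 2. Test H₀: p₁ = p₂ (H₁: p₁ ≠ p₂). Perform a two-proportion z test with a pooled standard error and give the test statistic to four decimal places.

p̂₁ = 91/747 = 0.121821, p̂₂ = 325/2381 = 0.136497.
Pooled p̂ = (91+325)/(747+2381) = 416/3128 = 0.132992.
SE = √(p̂(1−p̂)(1/n₁+1/n₂)) = √(0.132992·0.867008·0.00175868) = √(0.000202785) = 0.014240.
z = (0.121821 − 0.136497)/0.014240 = -0.014676/0.014240 = -1.0306.
p-value = 2·P(Z > 1.031) ≈ 0.3027.

z = -1.0306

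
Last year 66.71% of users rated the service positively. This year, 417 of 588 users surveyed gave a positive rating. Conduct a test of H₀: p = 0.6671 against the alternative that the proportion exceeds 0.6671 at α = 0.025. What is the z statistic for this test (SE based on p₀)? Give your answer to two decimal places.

z = 2.17

p̂ = 417/588 = 0.7092.
SE = √(p₀(1−p₀)/n) = √(0.22208/588) = 0.0194.
z = (0.7092 − 0.6671)/0.0194 = 0.0421/0.0194 = 2.17.
p-value = P(Z > 2.165) ≈ 0.0152; since p < α = 0.025, reject H₀.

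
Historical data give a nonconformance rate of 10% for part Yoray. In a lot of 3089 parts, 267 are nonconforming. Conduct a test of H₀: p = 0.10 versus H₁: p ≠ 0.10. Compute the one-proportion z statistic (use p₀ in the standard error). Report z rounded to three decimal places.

z = -2.513

p̂ = 267/3089 ≈ 0.086436.
Under H₀, SE = √(0.1·0.9/3089) = √(2.91356e-05) = 0.005398.
z = (0.086436 − 0.1)/0.005398 = -0.013564/0.005398 = -2.513.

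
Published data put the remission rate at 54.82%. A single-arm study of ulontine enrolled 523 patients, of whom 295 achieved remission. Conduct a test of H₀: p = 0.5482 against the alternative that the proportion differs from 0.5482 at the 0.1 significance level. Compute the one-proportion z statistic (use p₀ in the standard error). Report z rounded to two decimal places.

z = 0.73

p̂ = 295/523 ≈ 0.5641.
Standard error under H₀: √(0.5482×0.4518/523) = 0.0218.
z = (0.5641 − 0.5482)/0.0218 = 0.0159/0.0218 = 0.73.
p-value = 2·P(Z > 0.729) ≈ 0.4663. With α = 0.1, fail to reject H₀.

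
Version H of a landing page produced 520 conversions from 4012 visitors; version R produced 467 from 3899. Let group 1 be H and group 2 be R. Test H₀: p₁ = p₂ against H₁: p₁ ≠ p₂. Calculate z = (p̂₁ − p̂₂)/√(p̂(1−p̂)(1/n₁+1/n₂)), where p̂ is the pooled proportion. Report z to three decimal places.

p̂₁ = 520/4012 = 0.12961, p̂₂ = 467/3899 = 0.11977.
Pooled p̂ = (520+467)/(4012+3899) = 987/7911 = 0.12476.
SE = √(p̂(1−p̂)(1/n₁+1/n₂)) = √(0.12476·0.87524·0.000505728) = √(5.52241e-05) = 0.00743.
z = (0.12961 − 0.11977)/0.00743 = 0.00984/0.00743 = 1.324.

z = 1.324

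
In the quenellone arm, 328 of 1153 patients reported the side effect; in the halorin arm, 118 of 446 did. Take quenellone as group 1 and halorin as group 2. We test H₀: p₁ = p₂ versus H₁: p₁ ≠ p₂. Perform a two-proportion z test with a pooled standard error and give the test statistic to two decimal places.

z = 0.80

p̂₁ = 328/1153 = 0.2845, p̂₂ = 118/446 = 0.2646.
Pooled p̂ = (328+118)/(1153+446) = 446/1599 = 0.2789.
SE = √(0.201126 × 0.00310946) = 0.0250.
z = (0.2845 − 0.2646)/0.0250 = 0.0199/0.0250 = 0.80.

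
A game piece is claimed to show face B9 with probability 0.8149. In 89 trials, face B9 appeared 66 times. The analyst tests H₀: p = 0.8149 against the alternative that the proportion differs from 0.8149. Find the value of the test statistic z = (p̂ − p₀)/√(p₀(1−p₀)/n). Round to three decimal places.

z = -1.781

p̂ = 66/89 = 0.74157.
Under H₀, SE = √(0.8149·0.1851/89) = √(0.00169481) = 0.04117.
z = (0.74157 − 0.8149)/0.04117 = -0.07333/0.04117 = -1.781.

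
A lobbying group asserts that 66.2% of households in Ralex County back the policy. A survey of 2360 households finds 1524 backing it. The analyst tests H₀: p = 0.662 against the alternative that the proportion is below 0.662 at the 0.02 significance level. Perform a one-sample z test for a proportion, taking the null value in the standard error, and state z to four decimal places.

p̂ = 1524/2360 ≈ 0.645763.
SE = √(p₀(1−p₀)/n) = √(0.22376/2360) = 0.009737.
z = (0.645763 − 0.662)/0.009737 = -0.016237/0.009737 = -1.6676.
p-value = P(Z < -1.668) ≈ 0.0477. With α = 0.02, fail to reject H₀.

z = -1.6676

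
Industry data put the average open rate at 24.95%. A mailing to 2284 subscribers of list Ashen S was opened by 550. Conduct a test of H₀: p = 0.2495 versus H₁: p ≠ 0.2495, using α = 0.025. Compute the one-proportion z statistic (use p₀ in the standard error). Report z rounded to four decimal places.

z = -0.9602

p̂ = 550/2284 ≈ 0.240806.
SE = √(p₀(1−p₀)/n) = √(0.18725/2284) = 0.009054.
z = (0.240806 − 0.2495)/0.009054 = -0.008694/0.009054 = -0.9602.
Two-sided p-value ≈ 2·Φ(−0.960) = 0.3369; since p > α = 0.025, fail to reject H₀.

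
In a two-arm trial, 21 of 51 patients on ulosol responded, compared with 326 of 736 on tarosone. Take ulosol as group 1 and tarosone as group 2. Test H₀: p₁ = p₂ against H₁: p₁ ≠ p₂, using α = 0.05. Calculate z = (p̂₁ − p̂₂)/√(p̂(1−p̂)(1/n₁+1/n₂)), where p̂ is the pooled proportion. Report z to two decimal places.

z = -0.43

p̂₁ = 21/51 = 0.4118, p̂₂ = 326/736 = 0.4429.
Pooled p̂ = (21+326)/(51+736) = 347/787 = 0.4409.
SE = √(p̂(1−p̂)(1/n₁+1/n₂)) = √(0.4409·0.5591·0.0209665) = √(0.00516844) = 0.0719.
z = (0.4118 − 0.4429)/0.0719 = -0.0311/0.0719 = -0.43.
Two-sided p-value ≈ 2·Φ(−0.434) = 0.6646; since p > α = 0.05, fail to reject H₀.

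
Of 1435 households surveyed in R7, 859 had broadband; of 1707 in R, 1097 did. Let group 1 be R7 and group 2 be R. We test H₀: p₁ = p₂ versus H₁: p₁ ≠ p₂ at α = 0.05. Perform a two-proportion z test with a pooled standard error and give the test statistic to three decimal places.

z = -2.537

p̂₁ = 859/1435 = 0.59861, p̂₂ = 1097/1707 = 0.64265.
Pooled p̂ = (859+1097)/(1435+1707) = 1956/3142 = 0.62253.
SE = √(p̂(1−p̂)(1/n₁+1/n₂)) = √(0.62253·0.37747·0.00128269) = √(0.000301413) = 0.01736.
z = (0.59861 − 0.64265)/0.01736 = -0.04404/0.01736 = -2.537.
Two-sided p-value ≈ 2·Φ(−2.537) = 0.0112; since p < α = 0.05, reject H₀.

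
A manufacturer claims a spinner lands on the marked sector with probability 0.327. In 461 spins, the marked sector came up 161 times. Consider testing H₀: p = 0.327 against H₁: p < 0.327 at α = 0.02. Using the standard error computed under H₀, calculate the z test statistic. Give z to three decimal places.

p̂ = 161/461 = 0.34924.
Standard error under H₀: √(0.327×0.673/461) = 0.02185.
z = (0.34924 − 0.327)/0.02185 = 0.02224/0.02185 = 1.018.
p-value = P(Z < 1.018) ≈ 0.8456. With α = 0.02, fail to reject H₀.

z = 1.018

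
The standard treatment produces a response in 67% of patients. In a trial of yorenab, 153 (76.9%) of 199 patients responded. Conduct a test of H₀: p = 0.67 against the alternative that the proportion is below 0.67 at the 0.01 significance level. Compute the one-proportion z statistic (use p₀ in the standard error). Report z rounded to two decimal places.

z = 2.97

p̂ = 153/199 ≈ 0.7688.
Standard error under H₀: √(0.67×0.33/199) = 0.0333.
z = (0.7688 − 0.67)/0.0333 = 0.0988/0.0333 = 2.97.
p-value = P(Z < 2.965) ≈ 0.9985. With α = 0.01, fail to reject H₀.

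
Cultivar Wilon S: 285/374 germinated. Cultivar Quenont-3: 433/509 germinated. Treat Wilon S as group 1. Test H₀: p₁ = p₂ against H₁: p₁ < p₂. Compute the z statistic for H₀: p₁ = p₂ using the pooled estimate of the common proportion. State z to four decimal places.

z = -3.3395

p̂₁ = 285/374 ≈ 0.762032, p̂₂ = 433/509 ≈ 0.850688.
Pooled p̂ = (285+433)/(374+509) = 718/883 = 0.813137.
SE = √(0.151945 × 0.00463843) = 0.026548.
z = (0.762032 − 0.850688)/0.026548 = -0.088656/0.026548 = -3.3395.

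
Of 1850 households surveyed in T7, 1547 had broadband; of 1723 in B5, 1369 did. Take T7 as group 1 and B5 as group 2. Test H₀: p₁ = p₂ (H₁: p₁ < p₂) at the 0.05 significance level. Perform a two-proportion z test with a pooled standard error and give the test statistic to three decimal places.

p̂₁ = 1547/1850 ≈ 0.836216, p̂₂ = 1369/1723 ≈ 0.794544.
Pooled p̂ = (1547+1369)/(1850+1723) = 2916/3573 = 0.816121.
SE = √(p̂(1−p̂)(1/n₁+1/n₂)) = √(0.816121·0.183879·0.00112092) = √(0.000168214) = 0.012970.
z = (0.836216 − 0.794544)/0.012970 = 0.041672/0.012970 = 3.213.
p-value = P(Z < 3.213) ≈ 0.9993. With α = 0.05, fail to reject H₀.

z = 3.213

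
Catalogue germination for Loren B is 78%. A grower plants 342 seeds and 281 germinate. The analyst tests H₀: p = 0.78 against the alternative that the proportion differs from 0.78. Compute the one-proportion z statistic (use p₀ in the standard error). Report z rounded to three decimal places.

p̂ = 281/342 ≈ 0.82164.
Under H₀, SE = √(0.78·0.22/342) = √(0.000501754) = 0.02240.
z = (0.82164 − 0.78)/0.02240 = 0.04164/0.02240 = 1.859.

z = 1.859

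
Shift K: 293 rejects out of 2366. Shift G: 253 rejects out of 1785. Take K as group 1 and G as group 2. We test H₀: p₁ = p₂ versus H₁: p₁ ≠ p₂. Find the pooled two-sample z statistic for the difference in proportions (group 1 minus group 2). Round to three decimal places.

p̂₁ = 293/2366 = 0.12384, p̂₂ = 253/1785 = 0.14174.
Pooled p̂ = (293+253)/(2366+1785) = 546/4151 = 0.13153.
SE = √(p̂(1−p̂)(1/n₁+1/n₂)) = √(0.13153·0.86847·0.000982878) = √(0.000112277) = 0.01060.
z = (0.12384 − 0.14174)/0.01060 = -0.01790/0.01060 = -1.689.
Two-sided p-value ≈ 2·Φ(−1.689) = 0.0912.

z = -1.689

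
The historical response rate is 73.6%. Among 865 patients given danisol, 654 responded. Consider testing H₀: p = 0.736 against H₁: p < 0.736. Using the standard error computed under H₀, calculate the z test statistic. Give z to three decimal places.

z = 1.339

p̂ = 654/865 ≈ 0.75607.
Under H₀, SE = √(0.736·0.264/865) = √(0.000224629) = 0.01499.
z = (0.75607 − 0.736)/0.01499 = 0.02007/0.01499 = 1.339.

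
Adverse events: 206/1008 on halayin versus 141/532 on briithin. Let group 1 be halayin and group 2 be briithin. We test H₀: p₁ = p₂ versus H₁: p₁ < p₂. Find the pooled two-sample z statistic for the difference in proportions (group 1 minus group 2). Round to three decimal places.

z = -2.710

p̂₁ = 206/1008 ≈ 0.20437, p̂₂ = 141/532 ≈ 0.26504.
Pooled p̂ = (206+141)/(1008+532) = 347/1540 = 0.22532.
SE = √(p̂(1−p̂)(1/n₁+1/n₂)) = √(0.22532·0.77468·0.00287176) = √(0.000501276) = 0.02239.
z = (0.20437 − 0.26504)/0.02239 = -0.06067/0.02239 = -2.710.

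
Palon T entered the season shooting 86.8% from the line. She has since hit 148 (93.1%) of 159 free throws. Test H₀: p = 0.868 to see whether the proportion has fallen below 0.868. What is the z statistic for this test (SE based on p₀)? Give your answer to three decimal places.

z = 2.340

p̂ = 148/159 = 0.930818.
Under H₀, SE = √(0.868·0.132/159) = √(0.000720604) = 0.026844.
z = (0.930818 − 0.868)/0.026844 = 0.062818/0.026844 = 2.340.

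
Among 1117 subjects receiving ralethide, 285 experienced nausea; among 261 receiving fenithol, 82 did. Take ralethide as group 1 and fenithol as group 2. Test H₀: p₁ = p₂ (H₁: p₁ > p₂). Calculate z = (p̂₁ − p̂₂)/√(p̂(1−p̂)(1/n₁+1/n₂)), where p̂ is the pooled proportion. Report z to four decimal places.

p̂₁ = 285/1117 = 0.255148, p̂₂ = 82/261 = 0.314176.
Pooled p̂ = (285+82)/(1117+261) = 367/1378 = 0.266328.
SE = √(0.195397 × 0.00472667) = 0.030390.
z = (0.255148 − 0.314176)/0.030390 = -0.059028/0.030390 = -1.9423.

z = -1.9423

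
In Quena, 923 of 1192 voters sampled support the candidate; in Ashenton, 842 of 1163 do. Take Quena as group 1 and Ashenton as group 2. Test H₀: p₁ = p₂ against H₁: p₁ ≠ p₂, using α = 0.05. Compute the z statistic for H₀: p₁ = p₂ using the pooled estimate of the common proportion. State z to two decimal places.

z = 2.82

p̂₁ = 923/1192 = 0.77433, p̂₂ = 842/1163 = 0.72399.
Pooled p̂ = (923+842)/(1192+1163) = 1765/2355 = 0.74947.
SE = √(p̂(1−p̂)(1/n₁+1/n₂)) = √(0.74947·0.25053·0.00169877) = √(0.00031897) = 0.01786.
z = (0.77433 − 0.72399)/0.01786 = 0.05034/0.01786 = 2.82.
Two-sided p-value ≈ 2·Φ(−2.819) = 0.0048. With α = 0.05, reject H₀.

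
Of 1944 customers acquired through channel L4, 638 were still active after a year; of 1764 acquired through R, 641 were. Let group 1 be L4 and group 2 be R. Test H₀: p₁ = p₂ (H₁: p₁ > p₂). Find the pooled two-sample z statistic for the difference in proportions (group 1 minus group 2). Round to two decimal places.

z = -2.25

p̂₁ = 638/1944 = 0.32819, p̂₂ = 641/1764 = 0.36338.
Pooled p̂ = (638+641)/(1944+1764) = 1279/3708 = 0.34493.
SE = √(0.225953 × 0.0010813) = 0.01563.
z = (0.32819 − 0.36338)/0.01563 = -0.03519/0.01563 = -2.25.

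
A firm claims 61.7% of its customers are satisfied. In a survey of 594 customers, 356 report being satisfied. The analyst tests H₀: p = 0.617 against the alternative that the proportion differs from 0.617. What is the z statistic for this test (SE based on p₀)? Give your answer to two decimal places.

z = -0.89

p̂ = 356/594 = 0.5993.
SE = √(p₀(1−p₀)/n) = √(0.23631/594) = 0.0199.
z = (0.5993 − 0.617)/0.0199 = -0.0177/0.0199 = -0.89.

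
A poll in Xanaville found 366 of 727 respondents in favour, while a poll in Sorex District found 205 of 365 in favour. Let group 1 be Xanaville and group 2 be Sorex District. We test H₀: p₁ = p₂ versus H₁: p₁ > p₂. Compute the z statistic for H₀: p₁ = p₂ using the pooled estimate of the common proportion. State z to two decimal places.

p̂₁ = 366/727 ≈ 0.5034, p̂₂ = 205/365 ≈ 0.5616.
Pooled p̂ = (366+205)/(727+365) = 571/1092 = 0.5229.
SE = √(p̂(1−p̂)(1/n₁+1/n₂)) = √(0.5229·0.4771·0.00411524) = √(0.00102665) = 0.0320.
z = (0.5034 − 0.5616)/0.0320 = -0.0582/0.0320 = -1.82.
p-value = P(Z > -1.817) ≈ 0.9654.

z = -1.82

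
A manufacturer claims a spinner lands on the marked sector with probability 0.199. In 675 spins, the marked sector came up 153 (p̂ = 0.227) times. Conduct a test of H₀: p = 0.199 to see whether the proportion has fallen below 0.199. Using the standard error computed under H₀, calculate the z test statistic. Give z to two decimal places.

p̂ = 153/675 ≈ 0.2267.
Under H₀, SE = √(0.199·0.801/675) = √(0.000236147) = 0.0154.
z = (0.2267 − 0.199)/0.0154 = 0.0277/0.0154 = 1.80.

z = 1.80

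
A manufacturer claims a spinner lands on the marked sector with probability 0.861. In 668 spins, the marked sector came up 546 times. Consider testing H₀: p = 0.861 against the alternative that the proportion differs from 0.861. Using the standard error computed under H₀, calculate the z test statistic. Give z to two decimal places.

p̂ = 546/668 ≈ 0.81737.
SE = √(p₀(1−p₀)/n) = √(0.11968/668) = 0.01339.
z = (0.81737 − 0.861)/0.01339 = -0.04363/0.01339 = -3.26.
Two-sided p-value ≈ 2·Φ(−3.260) = 0.0011.

z = -3.26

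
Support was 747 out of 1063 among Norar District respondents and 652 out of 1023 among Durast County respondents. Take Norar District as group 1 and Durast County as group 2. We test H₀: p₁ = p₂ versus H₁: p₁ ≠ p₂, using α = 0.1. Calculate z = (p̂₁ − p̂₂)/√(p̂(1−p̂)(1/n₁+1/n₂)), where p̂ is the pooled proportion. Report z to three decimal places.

z = 3.177

p̂₁ = 747/1063 = 0.70273, p̂₂ = 652/1023 = 0.63734.
Pooled p̂ = (747+652)/(1063+1023) = 1399/2086 = 0.67066.
SE = √(p̂(1−p̂)(1/n₁+1/n₂)) = √(0.67066·0.32934·0.00191825) = √(0.000423693) = 0.02058.
z = (0.70273 − 0.63734)/0.02058 = 0.06539/0.02058 = 3.177.
Two-sided p-value ≈ 2·Φ(−3.177) = 0.0015, so at α = 0.1 we reject H₀.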